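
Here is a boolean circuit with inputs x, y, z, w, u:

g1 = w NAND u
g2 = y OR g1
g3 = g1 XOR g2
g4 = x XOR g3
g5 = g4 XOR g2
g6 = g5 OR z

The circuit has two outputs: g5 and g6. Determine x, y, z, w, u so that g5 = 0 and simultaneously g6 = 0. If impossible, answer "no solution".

Check with x=1, y=1, z=0, w=0, u=1:
g1 = w NAND u = 0 NAND 1 = 1
g2 = y OR g1 = 1 OR 1 = 1
g3 = g1 XOR g2 = 1 XOR 1 = 0
g4 = x XOR g3 = 1 XOR 0 = 1
g5 = g4 XOR g2 = 1 XOR 1 = 0
g6 = g5 OR z = 0 OR 0 = 0
So g5 = 0 and g6 = 0.

x=1, y=1, z=0, w=0, u=1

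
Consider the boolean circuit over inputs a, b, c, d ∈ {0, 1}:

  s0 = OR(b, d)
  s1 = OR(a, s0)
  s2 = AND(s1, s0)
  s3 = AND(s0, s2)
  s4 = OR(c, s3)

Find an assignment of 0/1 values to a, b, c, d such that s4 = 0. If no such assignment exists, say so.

Check with a=1, b=0, c=0, d=0:
s0 = OR(b, d) = OR(0, 0) = 0
s1 = OR(a, s0) = OR(1, 0) = 1
s2 = AND(s1, s0) = AND(1, 0) = 0
s3 = AND(s0, s2) = AND(0, 0) = 0
s4 = OR(c, s3) = OR(0, 0) = 0
So s4 = 0 as required.

a=1, b=0, c=0, d=0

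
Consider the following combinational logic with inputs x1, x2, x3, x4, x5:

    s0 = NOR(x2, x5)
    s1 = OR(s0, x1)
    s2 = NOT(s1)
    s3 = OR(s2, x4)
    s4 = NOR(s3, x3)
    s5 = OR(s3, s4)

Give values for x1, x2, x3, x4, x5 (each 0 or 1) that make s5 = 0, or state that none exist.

s5 = OR(s3, s4) must be 0, so both s3 = 0 and s4 = 0.
s3 = OR(s2, x4) must be 0, so both s2 = 0 and x4 = 0.
Check with x1=0, x2=0, x3=1, x4=0, x5=0:
s0 = NOR(x2, x5) = NOR(0, 0) = 1
s1 = OR(s0, x1) = OR(1, 0) = 1
s2 = NOT(s1) = NOT 1 = 0
s3 = OR(s2, x4) = OR(0, 0) = 0
s4 = NOR(s3, x3) = NOR(0, 1) = 0
s5 = OR(s3, s4) = OR(0, 0) = 0
So s5 = 0 as required.

x1=0, x2=0, x3=1, x4=0, x5=0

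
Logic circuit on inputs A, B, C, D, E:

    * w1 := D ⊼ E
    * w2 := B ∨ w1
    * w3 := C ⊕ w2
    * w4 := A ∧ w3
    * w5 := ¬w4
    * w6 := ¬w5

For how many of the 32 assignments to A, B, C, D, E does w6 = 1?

8

w6 = ¬w5 must be 1, so w5 = 0.
Enumerating the 32 input combinations, 8 give w6 = 1 and 24 give w6 = 0.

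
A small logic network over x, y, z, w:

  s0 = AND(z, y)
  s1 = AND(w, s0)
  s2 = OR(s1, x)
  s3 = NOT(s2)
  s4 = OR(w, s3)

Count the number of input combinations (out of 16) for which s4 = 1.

12

s4 = OR(w, s3) must be 1, so at least one of w, s3 is 1.
Enumerating the 16 input combinations, 12 give s4 = 1 and 4 give s4 = 0.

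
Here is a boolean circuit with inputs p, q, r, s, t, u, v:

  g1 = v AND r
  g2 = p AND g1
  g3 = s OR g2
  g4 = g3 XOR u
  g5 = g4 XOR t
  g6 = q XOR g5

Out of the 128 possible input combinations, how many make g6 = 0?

64

g6 = q XOR g5 must be 0, so q and g5 are equal.
Enumerating the 128 input combinations, 64 give g6 = 0 and 64 give g6 = 1.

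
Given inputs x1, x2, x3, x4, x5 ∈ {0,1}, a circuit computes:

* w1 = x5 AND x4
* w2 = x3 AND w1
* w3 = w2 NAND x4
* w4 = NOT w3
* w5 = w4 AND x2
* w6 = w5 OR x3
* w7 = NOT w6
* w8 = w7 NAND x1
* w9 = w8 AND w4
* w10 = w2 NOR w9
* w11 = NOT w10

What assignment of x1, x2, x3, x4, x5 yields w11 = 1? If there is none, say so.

w11 = NOT w10 must be 1, so w10 = 0.
w10 = w2 NOR w9 must be 0, so at least one of w2, w9 is 1.
Check with x1=1, x2=0, x3=1, x4=1, x5=1:
w1 = x5 AND x4 = 1 AND 1 = 1
w2 = x3 AND w1 = 1 AND 1 = 1
w3 = w2 NAND x4 = 1 NAND 1 = 0
w4 = NOT w3 = NOT 0 = 1
w5 = w4 AND x2 = 1 AND 0 = 0
w6 = w5 OR x3 = 0 OR 1 = 1
w7 = NOT w6 = NOT 1 = 0
w8 = w7 NAND x1 = 0 NAND 1 = 1
w9 = w8 AND w4 = 1 AND 1 = 1
w10 = w2 NOR w9 = 1 NOR 1 = 0
w11 = NOT w10 = NOT 0 = 1
So w11 = 1 as required.

x1=1, x2=0, x3=1, x4=1, x5=1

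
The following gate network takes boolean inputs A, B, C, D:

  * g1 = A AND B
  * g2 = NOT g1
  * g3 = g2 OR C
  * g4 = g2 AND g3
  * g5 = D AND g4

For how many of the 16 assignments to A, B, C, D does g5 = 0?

g5 = D AND g4 must be 0, so at least one of D, g4 is 0.
Enumerating the 16 input combinations, 10 give g5 = 0 and 6 give g5 = 1.

10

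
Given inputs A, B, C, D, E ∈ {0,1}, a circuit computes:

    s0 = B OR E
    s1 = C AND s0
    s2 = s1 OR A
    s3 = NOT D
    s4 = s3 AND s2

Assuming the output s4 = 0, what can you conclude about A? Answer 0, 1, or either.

Both values of A occur among assignments with s4 = 0:
  A=0: A=0, B=0, C=0, D=0, E=0
  A=1: A=1, B=0, C=0, D=1, E=0

either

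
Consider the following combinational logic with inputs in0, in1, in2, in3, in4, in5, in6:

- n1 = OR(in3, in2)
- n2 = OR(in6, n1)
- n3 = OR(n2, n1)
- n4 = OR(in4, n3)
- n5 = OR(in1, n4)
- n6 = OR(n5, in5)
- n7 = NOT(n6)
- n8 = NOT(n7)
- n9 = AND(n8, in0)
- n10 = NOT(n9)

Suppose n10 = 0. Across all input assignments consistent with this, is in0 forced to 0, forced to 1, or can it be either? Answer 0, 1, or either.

1

n10 = NOT(n9) must be 0, so n9 = 1.
Every assignment with n10 = 0 has in0 = 1; there are 63 such assignment(s).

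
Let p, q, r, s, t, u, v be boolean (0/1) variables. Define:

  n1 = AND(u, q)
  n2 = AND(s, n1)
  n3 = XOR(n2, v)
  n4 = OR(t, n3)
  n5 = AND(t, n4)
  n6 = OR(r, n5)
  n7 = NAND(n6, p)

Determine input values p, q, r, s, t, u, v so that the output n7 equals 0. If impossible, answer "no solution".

Check with p=1, q=1, r=1, s=0, t=1, u=0, v=0:
n1 = AND(u, q) = AND(0, 1) = 0
n2 = AND(s, n1) = AND(0, 0) = 0
n3 = XOR(n2, v) = XOR(0, 0) = 0
n4 = OR(t, n3) = OR(1, 0) = 1
n5 = AND(t, n4) = AND(1, 1) = 1
n6 = OR(r, n5) = OR(1, 1) = 1
n7 = NAND(n6, p) = NAND(1, 1) = 0
So n7 = 0 as required.

p=1, q=1, r=1, s=0, t=1, u=0, v=0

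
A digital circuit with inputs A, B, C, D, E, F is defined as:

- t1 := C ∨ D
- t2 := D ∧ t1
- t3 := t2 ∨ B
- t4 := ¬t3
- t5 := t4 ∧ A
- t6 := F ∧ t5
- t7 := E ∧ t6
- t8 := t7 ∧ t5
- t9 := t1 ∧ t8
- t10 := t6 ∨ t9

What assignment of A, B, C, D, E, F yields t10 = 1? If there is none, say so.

t10 = t6 ∨ t9 must be 1, so at least one of t6, t9 is 1.
Check with A=1 B=0 C=0 D=0 E=1 F=1:
t1 = C ∨ D = 0 ∨ 0 = 0
t2 = D ∧ t1 = 0 ∧ 0 = 0
t3 = t2 ∨ B = 0 ∨ 0 = 0
t4 = ¬t3 = ¬0 = 1
t5 = t4 ∧ A = 1 ∧ 1 = 1
t6 = F ∧ t5 = 1 ∧ 1 = 1
t7 = E ∧ t6 = 1 ∧ 1 = 1
t8 = t7 ∧ t5 = 1 ∧ 1 = 1
t9 = t1 ∧ t8 = 0 ∧ 1 = 0
t10 = t6 ∨ t9 = 1 ∨ 0 = 1
So t10 = 1 as required.

A=1 B=0 C=0 D=0 E=1 F=1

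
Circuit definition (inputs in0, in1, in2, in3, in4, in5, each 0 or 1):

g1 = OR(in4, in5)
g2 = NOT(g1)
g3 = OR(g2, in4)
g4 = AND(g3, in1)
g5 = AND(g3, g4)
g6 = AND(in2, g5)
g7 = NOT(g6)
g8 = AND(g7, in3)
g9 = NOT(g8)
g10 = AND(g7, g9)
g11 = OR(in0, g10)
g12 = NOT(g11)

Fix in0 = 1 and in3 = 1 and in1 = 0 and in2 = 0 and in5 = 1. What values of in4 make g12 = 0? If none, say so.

g12 = NOT(g11) must be 0, so g11 = 1.
g11 = OR(in0, g10) must be 1, so at least one of in0, g10 is 1.
Check with in0 = 1 and in3 = 1 and in1 = 0 and in2 = 0 and in5 = 1 and in4=1:
g1 = OR(in4, in5) = OR(1, 1) = 1
g2 = NOT(g1) = NOT 1 = 0
g3 = OR(g2, in4) = OR(0, 1) = 1
g4 = AND(g3, in1) = AND(1, 0) = 0
g5 = AND(g3, g4) = AND(1, 0) = 0
g6 = AND(in2, g5) = AND(0, 0) = 0
g7 = NOT(g6) = NOT 0 = 1
g8 = AND(g7, in3) = AND(1, 1) = 1
g9 = NOT(g8) = NOT 1 = 0
g10 = AND(g7, g9) = AND(1, 0) = 0
g11 = OR(in0, g10) = OR(1, 0) = 1
g12 = NOT(g11) = NOT 1 = 0
So g12 = 0.

in4=1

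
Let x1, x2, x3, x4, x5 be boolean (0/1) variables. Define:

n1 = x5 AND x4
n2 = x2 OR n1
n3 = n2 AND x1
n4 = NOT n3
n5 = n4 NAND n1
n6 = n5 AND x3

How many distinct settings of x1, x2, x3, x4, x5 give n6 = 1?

n6 = n5 AND x3 must be 1, so both n5 = 1 and x3 = 1.
n5 = n4 NAND n1 must be 1, so at least one of n4, n1 is 0.
Enumerating the 32 input combinations, 14 give n6 = 1 and 18 give n6 = 0.

14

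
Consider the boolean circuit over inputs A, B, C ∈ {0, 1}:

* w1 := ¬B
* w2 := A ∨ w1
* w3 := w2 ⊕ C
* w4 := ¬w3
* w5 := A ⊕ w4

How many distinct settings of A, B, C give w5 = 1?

w5 = A ⊕ w4 must be 1, so A and w4 differ.
Satisfying assignments:
  A=0, B=0, C=1
  A=0, B=1, C=0
  A=1, B=0, C=0
  A=1, B=1, C=0

4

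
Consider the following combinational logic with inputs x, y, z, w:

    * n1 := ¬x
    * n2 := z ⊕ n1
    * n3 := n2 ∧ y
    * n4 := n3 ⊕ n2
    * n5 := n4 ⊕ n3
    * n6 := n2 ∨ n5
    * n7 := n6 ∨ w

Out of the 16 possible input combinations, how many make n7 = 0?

n7 = n6 ∨ w must be 0, so both n6 = 0 and w = 0.
n6 = n2 ∨ n5 must be 0, so both n2 = 0 and n5 = 0.
n2 = z ⊕ n1 must be 0, so z and n1 are equal.
Satisfying assignments:
  x=0, y=0, z=1, w=0
  x=0, y=1, z=1, w=0
  x=1, y=0, z=0, w=0
  x=1, y=1, z=0, w=0

4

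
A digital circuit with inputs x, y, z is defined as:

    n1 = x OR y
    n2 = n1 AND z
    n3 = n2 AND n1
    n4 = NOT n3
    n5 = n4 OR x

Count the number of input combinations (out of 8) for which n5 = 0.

n5 = n4 OR x must be 0, so both n4 = 0 and x = 0.
Satisfying assignments:
  x=0, y=1, z=1

1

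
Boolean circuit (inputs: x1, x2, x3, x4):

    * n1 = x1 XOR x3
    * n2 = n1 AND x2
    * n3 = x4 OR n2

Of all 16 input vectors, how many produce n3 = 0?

n3 = x4 OR n2 must be 0, so both x4 = 0 and n2 = 0.
n2 = n1 AND x2 must be 0, so at least one of n1, x2 is 0.
Satisfying assignments:
  x1=0, x2=0, x3=0, x4=0
  x1=0, x2=0, x3=1, x4=0
  x1=0, x2=1, x3=0, x4=0
  x1=1, x2=0, x3=0, x4=0
  x1=1, x2=0, x3=1, x4=0
  x1=1, x2=1, x3=1, x4=0

6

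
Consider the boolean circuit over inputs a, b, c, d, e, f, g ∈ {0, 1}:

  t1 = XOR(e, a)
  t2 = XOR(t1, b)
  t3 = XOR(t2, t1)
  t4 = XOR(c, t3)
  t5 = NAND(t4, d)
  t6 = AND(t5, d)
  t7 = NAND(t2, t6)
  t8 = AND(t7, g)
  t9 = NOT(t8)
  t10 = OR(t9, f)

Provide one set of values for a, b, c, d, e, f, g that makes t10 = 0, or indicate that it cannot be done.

a=0 b=0 c=0 d=0 e=1 f=0 g=1

t10 = OR(t9, f) must be 0, so both t9 = 0 and f = 0.
t9 = NOT(t8) must be 0, so t8 = 1.
t8 = AND(t7, g) must be 1, so both t7 = 1 and g = 1.
Check with a=0 b=0 c=0 d=0 e=1 f=0 g=1:
t1 = XOR(e, a) = XOR(1, 0) = 1
t2 = XOR(t1, b) = XOR(1, 0) = 1
t3 = XOR(t2, t1) = XOR(1, 1) = 0
t4 = XOR(c, t3) = XOR(0, 0) = 0
t5 = NAND(t4, d) = NAND(0, 0) = 1
t6 = AND(t5, d) = AND(1, 0) = 0
t7 = NAND(t2, t6) = NAND(1, 0) = 1
t8 = AND(t7, g) = AND(1, 1) = 1
t9 = NOT(t8) = NOT 1 = 0
t10 = OR(t9, f) = OR(0, 0) = 0
So t10 = 0 as required.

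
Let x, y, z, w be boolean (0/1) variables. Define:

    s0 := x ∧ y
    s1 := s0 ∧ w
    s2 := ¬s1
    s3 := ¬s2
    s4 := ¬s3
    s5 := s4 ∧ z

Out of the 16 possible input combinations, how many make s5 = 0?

s5 = s4 ∧ z must be 0, so at least one of s4, z is 0.
Enumerating the 16 input combinations, 9 give s5 = 0 and 7 give s5 = 1.

9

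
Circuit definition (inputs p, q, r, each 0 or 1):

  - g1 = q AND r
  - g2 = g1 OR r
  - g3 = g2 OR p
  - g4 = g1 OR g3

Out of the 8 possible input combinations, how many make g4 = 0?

g4 = g1 OR g3 must be 0, so both g1 = 0 and g3 = 0.
Satisfying assignments:
  p=0, q=0, r=0
  p=0, q=1, r=0

2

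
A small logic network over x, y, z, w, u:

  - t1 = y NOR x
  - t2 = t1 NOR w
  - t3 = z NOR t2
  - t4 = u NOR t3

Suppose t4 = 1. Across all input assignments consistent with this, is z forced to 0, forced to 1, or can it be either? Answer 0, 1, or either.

either

Both values of z occur among assignments with t4 = 1:
  z=0: x=0, y=1, z=0, w=0, u=0
  z=1: x=0, y=0, z=1, w=0, u=0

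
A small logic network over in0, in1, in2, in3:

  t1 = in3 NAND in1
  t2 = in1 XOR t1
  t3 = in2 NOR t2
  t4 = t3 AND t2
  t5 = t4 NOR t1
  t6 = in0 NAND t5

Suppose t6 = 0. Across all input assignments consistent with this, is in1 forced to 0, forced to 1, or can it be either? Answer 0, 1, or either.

t6 = in0 NAND t5 must be 0, so both in0 = 1 and t5 = 1.
Every assignment with t6 = 0 has in1 = 1; there are 2 such assignment(s).
  in0=1, in1=1, in2=0, in3=1
  in0=1, in1=1, in2=1, in3=1

1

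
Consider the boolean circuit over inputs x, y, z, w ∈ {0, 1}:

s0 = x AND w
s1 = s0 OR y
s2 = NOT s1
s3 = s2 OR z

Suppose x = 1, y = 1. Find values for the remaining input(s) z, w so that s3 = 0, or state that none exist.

z=0 w=1

s3 = s2 OR z must be 0, so both s2 = 0 and z = 0.
Check with x = 1, y = 1 and z=0, w=1:
s0 = x AND w = 1 AND 1 = 1
s1 = s0 OR y = 1 OR 1 = 1
s2 = NOT s1 = NOT 1 = 0
s3 = s2 OR z = 0 OR 0 = 0
So s3 = 0.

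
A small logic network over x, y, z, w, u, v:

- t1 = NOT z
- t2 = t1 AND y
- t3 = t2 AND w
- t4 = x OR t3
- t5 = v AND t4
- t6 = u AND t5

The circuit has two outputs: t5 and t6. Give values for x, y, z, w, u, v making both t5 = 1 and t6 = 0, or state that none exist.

x=1 y=0 z=0 w=1 u=0 v=1

Check with x=1 y=0 z=0 w=1 u=0 v=1:
t1 = NOT z = NOT 0 = 1
t2 = t1 AND y = 1 AND 0 = 0
t3 = t2 AND w = 0 AND 1 = 0
t4 = x OR t3 = 1 OR 0 = 1
t5 = v AND t4 = 1 AND 1 = 1
t6 = u AND t5 = 0 AND 1 = 0
So t5 = 1 and t6 = 0.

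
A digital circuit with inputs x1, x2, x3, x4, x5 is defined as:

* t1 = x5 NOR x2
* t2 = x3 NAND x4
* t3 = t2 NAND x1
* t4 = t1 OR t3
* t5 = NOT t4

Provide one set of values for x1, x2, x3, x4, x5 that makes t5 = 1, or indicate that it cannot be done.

x1=1, x2=1, x3=0, x4=1, x5=1

t5 = NOT t4 must be 1, so t4 = 0.
t4 = t1 OR t3 must be 0, so both t1 = 0 and t3 = 0.
Check with x1=1, x2=1, x3=0, x4=1, x5=1:
t1 = x5 NOR x2 = 1 NOR 1 = 0
t2 = x3 NAND x4 = 0 NAND 1 = 1
t3 = t2 NAND x1 = 1 NAND 1 = 0
t4 = t1 OR t3 = 0 OR 0 = 0
t5 = NOT t4 = NOT 0 = 1
So t5 = 1 as required.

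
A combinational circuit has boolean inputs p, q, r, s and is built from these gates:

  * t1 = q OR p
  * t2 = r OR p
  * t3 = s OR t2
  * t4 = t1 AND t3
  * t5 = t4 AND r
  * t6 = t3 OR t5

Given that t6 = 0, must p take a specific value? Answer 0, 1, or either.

0

t6 = t3 OR t5 must be 0, so both t3 = 0 and t5 = 0.
t3 = s OR t2 must be 0, so both s = 0 and t2 = 0.
Every assignment with t6 = 0 has p = 0; there are 2 such assignment(s).
  p=0, q=0, r=0, s=0
  p=0, q=1, r=0, s=0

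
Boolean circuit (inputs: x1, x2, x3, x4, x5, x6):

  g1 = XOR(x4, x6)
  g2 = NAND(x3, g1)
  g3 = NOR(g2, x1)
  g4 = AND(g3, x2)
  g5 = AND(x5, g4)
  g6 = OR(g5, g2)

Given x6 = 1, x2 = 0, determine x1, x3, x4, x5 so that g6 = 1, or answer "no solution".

x1=1, x3=0, x4=0, x5=0

Check with x6 = 1, x2 = 0 and x1=1, x3=0, x4=0, x5=0:
g1 = XOR(x4, x6) = XOR(0, 1) = 1
g2 = NAND(x3, g1) = NAND(0, 1) = 1
g3 = NOR(g2, x1) = NOR(1, 1) = 0
g4 = AND(g3, x2) = AND(0, 0) = 0
g5 = AND(x5, g4) = AND(0, 0) = 0
g6 = OR(g5, g2) = OR(0, 1) = 1
So g6 = 1.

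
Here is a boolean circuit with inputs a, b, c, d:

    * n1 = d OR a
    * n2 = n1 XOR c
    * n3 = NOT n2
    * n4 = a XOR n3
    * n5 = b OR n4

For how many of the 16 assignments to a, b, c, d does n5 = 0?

n5 = b OR n4 must be 0, so both b = 0 and n4 = 0.
Satisfying assignments:
  a=0, b=0, c=0, d=1
  a=0, b=0, c=1, d=0
  a=1, b=0, c=1, d=0
  a=1, b=0, c=1, d=1

4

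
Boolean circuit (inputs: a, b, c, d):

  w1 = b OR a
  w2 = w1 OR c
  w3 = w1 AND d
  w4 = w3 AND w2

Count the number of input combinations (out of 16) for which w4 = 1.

6

w4 = w3 AND w2 must be 1, so both w3 = 1 and w2 = 1.
w3 = w1 AND d must be 1, so both w1 = 1 and d = 1.
w2 = w1 OR c must be 1, so at least one of w1, c is 1.
Enumerating the 16 input combinations, 6 give w4 = 1 and 10 give w4 = 0.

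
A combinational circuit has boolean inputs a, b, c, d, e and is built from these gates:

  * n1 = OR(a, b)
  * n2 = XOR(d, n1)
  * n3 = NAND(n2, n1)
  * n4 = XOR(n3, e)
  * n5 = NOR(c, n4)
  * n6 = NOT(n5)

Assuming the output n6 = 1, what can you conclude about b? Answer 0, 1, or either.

either

Both values of b occur among assignments with n6 = 1:
  b=0: a=0, b=0, c=0, d=0, e=0
  b=1: a=0, b=1, c=0, d=0, e=1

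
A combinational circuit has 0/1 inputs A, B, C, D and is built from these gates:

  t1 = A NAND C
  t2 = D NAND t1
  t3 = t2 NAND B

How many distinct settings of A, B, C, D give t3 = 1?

t3 = t2 NAND B must be 1, so at least one of t2, B is 0.
Enumerating the 16 input combinations, 11 give t3 = 1 and 5 give t3 = 0.

11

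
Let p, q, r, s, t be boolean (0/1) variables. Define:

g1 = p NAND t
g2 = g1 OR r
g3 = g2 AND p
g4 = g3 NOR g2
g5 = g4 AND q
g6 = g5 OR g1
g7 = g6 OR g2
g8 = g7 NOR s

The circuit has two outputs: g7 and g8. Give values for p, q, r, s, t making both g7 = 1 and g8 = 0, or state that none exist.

p=1, q=1, r=1, s=1, t=0

Check with p=1, q=1, r=1, s=1, t=0:
g1 = p NAND t = 1 NAND 0 = 1
g2 = g1 OR r = 1 OR 1 = 1
g3 = g2 AND p = 1 AND 1 = 1
g4 = g3 NOR g2 = 1 NOR 1 = 0
g5 = g4 AND q = 0 AND 1 = 0
g6 = g5 OR g1 = 0 OR 1 = 1
g7 = g6 OR g2 = 1 OR 1 = 1
g8 = g7 NOR s = 1 NOR 1 = 0
So g7 = 1 and g8 = 0.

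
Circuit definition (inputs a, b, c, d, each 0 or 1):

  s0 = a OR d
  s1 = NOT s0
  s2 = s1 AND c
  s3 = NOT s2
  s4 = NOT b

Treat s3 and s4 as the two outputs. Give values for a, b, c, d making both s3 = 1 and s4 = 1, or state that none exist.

Check with a=1, b=0, c=0, d=1:
s0 = a OR d = 1 OR 1 = 1
s1 = NOT s0 = NOT 1 = 0
s2 = s1 AND c = 0 AND 0 = 0
s3 = NOT s2 = NOT 0 = 1
s4 = NOT b = NOT 0 = 1
So s3 = 1 and s4 = 1.

a=1, b=0, c=0, d=1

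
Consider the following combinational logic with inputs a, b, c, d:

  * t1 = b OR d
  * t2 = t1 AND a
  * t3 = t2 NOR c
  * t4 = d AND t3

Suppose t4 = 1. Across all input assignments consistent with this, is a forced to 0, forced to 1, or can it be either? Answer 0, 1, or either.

0

t4 = d AND t3 must be 1, so both d = 1 and t3 = 1.
t3 = t2 NOR c must be 1, so both t2 = 0 and c = 0.
t2 = t1 AND a must be 0, so at least one of t1, a is 0.
Every assignment with t4 = 1 has a = 0; there are 2 such assignment(s).
  a=0, b=0, c=0, d=1
  a=0, b=1, c=0, d=1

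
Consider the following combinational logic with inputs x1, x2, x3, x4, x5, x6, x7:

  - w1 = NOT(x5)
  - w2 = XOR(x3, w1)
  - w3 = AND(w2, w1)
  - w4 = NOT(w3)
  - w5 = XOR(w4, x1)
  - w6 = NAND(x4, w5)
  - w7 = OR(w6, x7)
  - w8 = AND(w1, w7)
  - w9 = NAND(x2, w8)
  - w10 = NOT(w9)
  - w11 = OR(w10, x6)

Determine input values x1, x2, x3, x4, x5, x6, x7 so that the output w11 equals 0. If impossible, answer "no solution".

Check with x1=1 x2=0 x3=1 x4=0 x5=0 x6=0 x7=1:
w1 = NOT(x5) = NOT 0 = 1
w2 = XOR(x3, w1) = XOR(1, 1) = 0
w3 = AND(w2, w1) = AND(0, 1) = 0
w4 = NOT(w3) = NOT 0 = 1
w5 = XOR(w4, x1) = XOR(1, 1) = 0
w6 = NAND(x4, w5) = NAND(0, 0) = 1
w7 = OR(w6, x7) = OR(1, 1) = 1
w8 = AND(w1, w7) = AND(1, 1) = 1
w9 = NAND(x2, w8) = NAND(0, 1) = 1
w10 = NOT(w9) = NOT 1 = 0
w11 = OR(w10, x6) = OR(0, 0) = 0
So w11 = 0 as required.

x1=1 x2=0 x3=1 x4=0 x5=0 x6=0 x7=1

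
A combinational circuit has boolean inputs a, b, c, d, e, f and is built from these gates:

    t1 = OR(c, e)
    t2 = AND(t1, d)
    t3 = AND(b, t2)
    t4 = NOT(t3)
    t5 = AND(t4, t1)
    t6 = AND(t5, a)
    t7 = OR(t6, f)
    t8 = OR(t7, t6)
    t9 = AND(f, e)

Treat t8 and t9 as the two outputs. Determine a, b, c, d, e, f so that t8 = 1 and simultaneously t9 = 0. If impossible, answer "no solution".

Check with a=1 b=1 c=1 d=0 e=1 f=0:
t1 = OR(c, e) = OR(1, 1) = 1
t2 = AND(t1, d) = AND(1, 0) = 0
t3 = AND(b, t2) = AND(1, 0) = 0
t4 = NOT(t3) = NOT 0 = 1
t5 = AND(t4, t1) = AND(1, 1) = 1
t6 = AND(t5, a) = AND(1, 1) = 1
t7 = OR(t6, f) = OR(1, 0) = 1
t8 = OR(t7, t6) = OR(1, 1) = 1
t9 = AND(f, e) = AND(0, 1) = 0
So t8 = 1 and t9 = 0.

a=1 b=1 c=1 d=0 e=1 f=0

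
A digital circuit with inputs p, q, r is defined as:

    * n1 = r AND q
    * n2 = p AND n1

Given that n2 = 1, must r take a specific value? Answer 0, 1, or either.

n2 = p AND n1 must be 1, so both p = 1 and n1 = 1.
n1 = r AND q must be 1, so both r = 1 and q = 1.
Every assignment with n2 = 1 has r = 1; there are 1 such assignment(s).
  p=1, q=1, r=1

1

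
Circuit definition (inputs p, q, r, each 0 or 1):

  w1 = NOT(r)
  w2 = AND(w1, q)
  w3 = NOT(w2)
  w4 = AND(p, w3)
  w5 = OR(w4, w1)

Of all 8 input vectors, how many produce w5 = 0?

2

w5 = OR(w4, w1) must be 0, so both w4 = 0 and w1 = 0.
w4 = AND(p, w3) must be 0, so at least one of p, w3 is 0.
Satisfying assignments:
  p=0, q=0, r=1
  p=0, q=1, r=1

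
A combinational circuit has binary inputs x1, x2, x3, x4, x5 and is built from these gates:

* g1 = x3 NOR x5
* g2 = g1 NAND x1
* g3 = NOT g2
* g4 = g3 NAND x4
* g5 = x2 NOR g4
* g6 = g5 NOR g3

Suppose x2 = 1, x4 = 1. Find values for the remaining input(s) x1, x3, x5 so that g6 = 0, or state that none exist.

Check with x2 = 1, x4 = 1 and x1=1, x3=0, x5=0:
g1 = x3 NOR x5 = 0 NOR 0 = 1
g2 = g1 NAND x1 = 1 NAND 1 = 0
g3 = NOT g2 = NOT 0 = 1
g4 = g3 NAND x4 = 1 NAND 1 = 0
g5 = x2 NOR g4 = 1 NOR 0 = 0
g6 = g5 NOR g3 = 0 NOR 1 = 0
So g6 = 0.

x1=1, x3=0, x5=0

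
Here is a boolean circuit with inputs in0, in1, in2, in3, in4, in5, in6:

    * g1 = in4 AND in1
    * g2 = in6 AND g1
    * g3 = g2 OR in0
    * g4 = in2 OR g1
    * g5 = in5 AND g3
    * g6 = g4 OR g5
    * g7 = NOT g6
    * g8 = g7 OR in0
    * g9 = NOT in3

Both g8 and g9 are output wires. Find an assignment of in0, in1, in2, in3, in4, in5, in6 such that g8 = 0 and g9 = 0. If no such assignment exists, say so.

Check with in0=0, in1=0, in2=1, in3=1, in4=1, in5=0, in6=1:
g1 = in4 AND in1 = 1 AND 0 = 0
g2 = in6 AND g1 = 1 AND 0 = 0
g3 = g2 OR in0 = 0 OR 0 = 0
g4 = in2 OR g1 = 1 OR 0 = 1
g5 = in5 AND g3 = 0 AND 0 = 0
g6 = g4 OR g5 = 1 OR 0 = 1
g7 = NOT g6 = NOT 1 = 0
g8 = g7 OR in0 = 0 OR 0 = 0
g9 = NOT in3 = NOT 1 = 0
So g8 = 0 and g9 = 0.

in0=0, in1=0, in2=1, in3=1, in4=1, in5=0, in6=1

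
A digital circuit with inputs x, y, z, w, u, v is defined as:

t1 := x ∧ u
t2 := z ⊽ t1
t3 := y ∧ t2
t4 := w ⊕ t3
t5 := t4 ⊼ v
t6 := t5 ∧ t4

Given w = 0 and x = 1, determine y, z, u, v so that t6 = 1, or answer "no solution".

t6 = t5 ∧ t4 must be 1, so both t5 = 1 and t4 = 1.
t5 = t4 ⊼ v must be 1, so at least one of t4, v is 0.
Check with w = 0 and x = 1 and y=1, z=0, u=0, v=0:
t1 = x ∧ u = 1 ∧ 0 = 0
t2 = z ⊽ t1 = 0 ⊽ 0 = 1
t3 = y ∧ t2 = 1 ∧ 1 = 1
t4 = w ⊕ t3 = 0 ⊕ 1 = 1
t5 = t4 ⊼ v = 1 ⊼ 0 = 1
t6 = t5 ∧ t4 = 1 ∧ 1 = 1
So t6 = 1.

y=1, z=0, u=0, v=0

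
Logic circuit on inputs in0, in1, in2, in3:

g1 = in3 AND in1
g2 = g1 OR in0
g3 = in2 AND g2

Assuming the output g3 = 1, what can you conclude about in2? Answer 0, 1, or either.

g3 = in2 AND g2 must be 1, so both in2 = 1 and g2 = 1.
Every assignment with g3 = 1 has in2 = 1; there are 5 such assignment(s).

1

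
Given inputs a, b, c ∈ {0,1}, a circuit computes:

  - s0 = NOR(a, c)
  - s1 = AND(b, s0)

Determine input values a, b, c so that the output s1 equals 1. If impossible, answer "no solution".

a=0, b=1, c=0

Check with a=0, b=1, c=0:
s0 = NOR(a, c) = NOR(0, 0) = 1
s1 = AND(b, s0) = AND(1, 1) = 1
So s1 = 1 as required.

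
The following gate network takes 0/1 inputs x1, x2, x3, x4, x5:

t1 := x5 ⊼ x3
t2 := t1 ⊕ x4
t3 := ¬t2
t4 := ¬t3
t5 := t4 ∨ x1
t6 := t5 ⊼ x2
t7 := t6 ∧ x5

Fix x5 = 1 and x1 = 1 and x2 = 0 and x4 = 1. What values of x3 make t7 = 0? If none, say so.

no solution exists

With x5 = 1 and x1 = 1 and x2 = 0 and x4 = 1 fixed, none of the 2 settings of x3 give t7 = 0.
For example, with x3=1:
t1 = x5 ⊼ x3 = 1 ⊼ 1 = 0
t2 = t1 ⊕ x4 = 0 ⊕ 1 = 1
t3 = ¬t2 = ¬1 = 0
t4 = ¬t3 = ¬0 = 1
t5 = t4 ∨ x1 = 1 ∨ 1 = 1
t6 = t5 ⊼ x2 = 1 ⊼ 0 = 1
t7 = t6 ∧ x5 = 1 ∧ 1 = 1
giving t7 = 1 ≠ 0.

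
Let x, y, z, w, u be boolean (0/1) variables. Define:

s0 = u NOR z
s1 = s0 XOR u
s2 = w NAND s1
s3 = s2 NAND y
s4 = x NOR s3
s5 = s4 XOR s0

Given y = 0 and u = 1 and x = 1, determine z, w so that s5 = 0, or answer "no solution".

s5 = s4 XOR s0 must be 0, so s4 and s0 are equal.
Check with y = 0 and u = 1 and x = 1 and z=1, w=1:
s0 = u NOR z = 1 NOR 1 = 0
s1 = s0 XOR u = 0 XOR 1 = 1
s2 = w NAND s1 = 1 NAND 1 = 0
s3 = s2 NAND y = 0 NAND 0 = 1
s4 = x NOR s3 = 1 NOR 1 = 0
s5 = s4 XOR s0 = 0 XOR 0 = 0
So s5 = 0.

z=1, w=1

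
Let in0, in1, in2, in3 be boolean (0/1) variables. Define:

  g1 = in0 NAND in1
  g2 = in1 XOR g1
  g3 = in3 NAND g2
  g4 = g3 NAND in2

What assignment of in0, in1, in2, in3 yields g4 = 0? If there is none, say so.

g4 = g3 NAND in2 must be 0, so both g3 = 1 and in2 = 1.
g3 = in3 NAND g2 must be 1, so at least one of in3, g2 is 0.
Check with in0=0, in1=1, in2=1, in3=1:
g1 = in0 NAND in1 = 0 NAND 1 = 1
g2 = in1 XOR g1 = 1 XOR 1 = 0
g3 = in3 NAND g2 = 1 NAND 0 = 1
g4 = g3 NAND in2 = 1 NAND 1 = 0
So g4 = 0 as required.

in0=0, in1=1, in2=1, in3=1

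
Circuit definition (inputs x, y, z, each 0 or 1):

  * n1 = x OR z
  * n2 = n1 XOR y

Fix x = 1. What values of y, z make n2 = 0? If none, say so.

y=1, z=1

Check with x = 1 and y=1, z=1:
n1 = x OR z = 1 OR 1 = 1
n2 = n1 XOR y = 1 XOR 1 = 0
So n2 = 0.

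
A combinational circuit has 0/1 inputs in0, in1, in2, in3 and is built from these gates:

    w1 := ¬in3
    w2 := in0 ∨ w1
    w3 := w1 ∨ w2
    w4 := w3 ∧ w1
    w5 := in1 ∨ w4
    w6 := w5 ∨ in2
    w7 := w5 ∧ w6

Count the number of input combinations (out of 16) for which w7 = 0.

w7 = w5 ∧ w6 must be 0, so at least one of w5, w6 is 0.
Enumerating the 16 input combinations, 4 give w7 = 0 and 12 give w7 = 1.

4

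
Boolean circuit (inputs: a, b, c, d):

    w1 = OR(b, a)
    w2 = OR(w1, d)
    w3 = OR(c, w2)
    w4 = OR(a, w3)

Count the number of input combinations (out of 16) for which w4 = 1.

w4 = OR(a, w3) must be 1, so at least one of a, w3 is 1.
Enumerating the 16 input combinations, 15 give w4 = 1 and 1 give w4 = 0.

15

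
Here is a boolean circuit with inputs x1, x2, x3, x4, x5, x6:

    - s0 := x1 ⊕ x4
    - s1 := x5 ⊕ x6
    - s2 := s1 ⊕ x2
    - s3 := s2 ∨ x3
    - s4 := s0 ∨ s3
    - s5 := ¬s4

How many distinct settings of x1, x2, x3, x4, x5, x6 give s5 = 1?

s5 = ¬s4 must be 1, so s4 = 0.
s4 = s0 ∨ s3 must be 0, so both s0 = 0 and s3 = 0.
s0 = x1 ⊕ x4 must be 0, so x1 and x4 are equal.
Enumerating the 64 input combinations, 8 give s5 = 1 and 56 give s5 = 0.

8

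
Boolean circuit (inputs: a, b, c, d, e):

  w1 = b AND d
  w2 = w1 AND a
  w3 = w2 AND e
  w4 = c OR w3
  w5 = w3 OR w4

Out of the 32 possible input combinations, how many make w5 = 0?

w5 = w3 OR w4 must be 0, so both w3 = 0 and w4 = 0.
w3 = w2 AND e must be 0, so at least one of w2, e is 0.
Enumerating the 32 input combinations, 15 give w5 = 0 and 17 give w5 = 1.

15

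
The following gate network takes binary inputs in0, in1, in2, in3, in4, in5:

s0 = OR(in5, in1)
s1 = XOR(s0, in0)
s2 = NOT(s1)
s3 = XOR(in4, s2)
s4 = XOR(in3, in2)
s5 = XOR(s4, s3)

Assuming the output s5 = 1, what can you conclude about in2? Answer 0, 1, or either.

Both values of in2 occur among assignments with s5 = 1:
  in2=0: in0=0, in1=0, in2=0, in3=0, in4=0, in5=0
  in2=1: in0=0, in1=0, in2=1, in3=0, in4=0, in5=1

either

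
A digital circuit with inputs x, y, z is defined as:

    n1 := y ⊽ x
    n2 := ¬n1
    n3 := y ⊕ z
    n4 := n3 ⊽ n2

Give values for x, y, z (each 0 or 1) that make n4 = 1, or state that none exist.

x=0, y=0, z=0

n4 = n3 ⊽ n2 must be 1, so both n3 = 0 and n2 = 0.
n3 = y ⊕ z must be 0, so y and z are equal.
n2 = ¬n1 must be 0, so n1 = 1.
Check with x=0, y=0, z=0:
n1 = y ⊽ x = 0 ⊽ 0 = 1
n2 = ¬n1 = ¬1 = 0
n3 = y ⊕ z = 0 ⊕ 0 = 0
n4 = n3 ⊽ n2 = 0 ⊽ 0 = 1
So n4 = 1 as required.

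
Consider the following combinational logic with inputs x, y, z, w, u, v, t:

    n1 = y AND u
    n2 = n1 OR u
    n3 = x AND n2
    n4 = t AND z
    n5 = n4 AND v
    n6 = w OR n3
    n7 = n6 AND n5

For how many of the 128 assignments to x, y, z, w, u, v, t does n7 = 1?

n7 = n6 AND n5 must be 1, so both n6 = 1 and n5 = 1.
n6 = w OR n3 must be 1, so at least one of w, n3 is 1.
n5 = n4 AND v must be 1, so both n4 = 1 and v = 1.
Enumerating the 128 input combinations, 10 give n7 = 1 and 118 give n7 = 0.

10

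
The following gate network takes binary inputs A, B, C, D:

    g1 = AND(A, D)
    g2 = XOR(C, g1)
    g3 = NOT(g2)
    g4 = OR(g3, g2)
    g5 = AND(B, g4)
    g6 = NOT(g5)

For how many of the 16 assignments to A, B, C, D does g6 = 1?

8

g6 = NOT(g5) must be 1, so g5 = 0.
Enumerating the 16 input combinations, 8 give g6 = 1 and 8 give g6 = 0.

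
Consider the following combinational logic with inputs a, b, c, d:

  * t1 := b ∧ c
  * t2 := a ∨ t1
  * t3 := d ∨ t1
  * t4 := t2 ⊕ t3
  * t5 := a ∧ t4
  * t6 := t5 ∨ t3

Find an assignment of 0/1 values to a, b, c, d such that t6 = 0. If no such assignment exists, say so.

a=0, b=1, c=0, d=0

Check with a=0, b=1, c=0, d=0:
t1 = b ∧ c = 1 ∧ 0 = 0
t2 = a ∨ t1 = 0 ∨ 0 = 0
t3 = d ∨ t1 = 0 ∨ 0 = 0
t4 = t2 ⊕ t3 = 0 ⊕ 0 = 0
t5 = a ∧ t4 = 0 ∧ 0 = 0
t6 = t5 ∨ t3 = 0 ∨ 0 = 0
So t6 = 0 as required.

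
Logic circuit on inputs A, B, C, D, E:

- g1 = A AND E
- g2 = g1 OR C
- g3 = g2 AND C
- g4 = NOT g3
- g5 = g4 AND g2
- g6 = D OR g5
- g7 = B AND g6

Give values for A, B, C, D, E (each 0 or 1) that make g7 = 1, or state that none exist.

g7 = B AND g6 must be 1, so both B = 1 and g6 = 1.
g6 = D OR g5 must be 1, so at least one of D, g5 is 1.
Check with A=0 B=1 C=1 D=1 E=0:
g1 = A AND E = 0 AND 0 = 0
g2 = g1 OR C = 0 OR 1 = 1
g3 = g2 AND C = 1 AND 1 = 1
g4 = NOT g3 = NOT 1 = 0
g5 = g4 AND g2 = 0 AND 1 = 0
g6 = D OR g5 = 1 OR 0 = 1
g7 = B AND g6 = 1 AND 1 = 1
So g7 = 1 as required.

A=0 B=1 C=1 D=1 E=0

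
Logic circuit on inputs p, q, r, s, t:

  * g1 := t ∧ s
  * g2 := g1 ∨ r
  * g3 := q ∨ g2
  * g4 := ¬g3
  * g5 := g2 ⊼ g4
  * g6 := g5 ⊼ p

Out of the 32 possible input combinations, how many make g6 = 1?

16

g6 = g5 ⊼ p must be 1, so at least one of g5, p is 0.
Enumerating the 32 input combinations, 16 give g6 = 1 and 16 give g6 = 0.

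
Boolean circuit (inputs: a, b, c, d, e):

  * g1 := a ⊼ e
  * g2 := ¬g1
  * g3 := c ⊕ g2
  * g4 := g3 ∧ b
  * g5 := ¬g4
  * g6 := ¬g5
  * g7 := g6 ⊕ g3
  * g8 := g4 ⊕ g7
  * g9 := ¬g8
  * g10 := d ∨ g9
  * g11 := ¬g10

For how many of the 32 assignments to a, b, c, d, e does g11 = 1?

g11 = ¬g10 must be 1, so g10 = 0.
Enumerating the 32 input combinations, 8 give g11 = 1 and 24 give g11 = 0.

8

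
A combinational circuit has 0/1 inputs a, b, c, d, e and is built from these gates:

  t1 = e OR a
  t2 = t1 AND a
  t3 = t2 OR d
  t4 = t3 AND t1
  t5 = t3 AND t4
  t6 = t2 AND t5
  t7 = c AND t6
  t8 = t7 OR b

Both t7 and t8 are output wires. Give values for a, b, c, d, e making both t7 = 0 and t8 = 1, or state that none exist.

Check with a=0, b=1, c=1, d=1, e=0:
t1 = e OR a = 0 OR 0 = 0
t2 = t1 AND a = 0 AND 0 = 0
t3 = t2 OR d = 0 OR 1 = 1
t4 = t3 AND t1 = 1 AND 0 = 0
t5 = t3 AND t4 = 1 AND 0 = 0
t6 = t2 AND t5 = 0 AND 0 = 0
t7 = c AND t6 = 1 AND 0 = 0
t8 = t7 OR b = 0 OR 1 = 1
So t7 = 0 and t8 = 1.

a=0, b=1, c=1, d=1, e=0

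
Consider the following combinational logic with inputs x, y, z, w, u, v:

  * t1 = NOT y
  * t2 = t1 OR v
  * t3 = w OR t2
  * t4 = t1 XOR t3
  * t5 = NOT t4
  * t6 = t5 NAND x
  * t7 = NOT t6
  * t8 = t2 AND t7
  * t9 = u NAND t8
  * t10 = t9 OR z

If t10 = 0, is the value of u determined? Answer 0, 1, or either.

t10 = t9 OR z must be 0, so both t9 = 0 and z = 0.
t9 = u NAND t8 must be 0, so both u = 1 and t8 = 1.
Every assignment with t10 = 0 has u = 1; there are 4 such assignment(s).
  x=1, y=0, z=0, w=0, u=1, v=0
  x=1, y=0, z=0, w=0, u=1, v=1
  x=1, y=0, z=0, w=1, u=1, v=0
  x=1, y=0, z=0, w=1, u=1, v=1

1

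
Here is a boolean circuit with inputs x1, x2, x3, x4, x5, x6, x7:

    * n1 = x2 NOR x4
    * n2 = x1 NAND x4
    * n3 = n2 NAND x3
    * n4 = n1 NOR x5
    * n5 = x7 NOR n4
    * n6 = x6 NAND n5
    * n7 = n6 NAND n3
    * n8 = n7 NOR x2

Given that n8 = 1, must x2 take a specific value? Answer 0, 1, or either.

n8 = n7 NOR x2 must be 1, so both n7 = 0 and x2 = 0.
n7 = n6 NAND n3 must be 0, so both n6 = 1 and n3 = 1.
n6 = x6 NAND n5 must be 1, so at least one of x6, n5 is 0.
Every assignment with n8 = 1 has x2 = 0; there are 33 such assignment(s).

0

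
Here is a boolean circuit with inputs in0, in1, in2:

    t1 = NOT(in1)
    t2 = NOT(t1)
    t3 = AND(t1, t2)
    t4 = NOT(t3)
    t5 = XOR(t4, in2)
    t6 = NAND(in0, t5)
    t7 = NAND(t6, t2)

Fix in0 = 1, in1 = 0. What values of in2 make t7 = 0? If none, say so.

no solution exists

With in0 = 1, in1 = 0 fixed, none of the 2 settings of in2 give t7 = 0.
For example, with in2=0:
t1 = NOT(in1) = NOT 0 = 1
t2 = NOT(t1) = NOT 1 = 0
t3 = AND(t1, t2) = AND(1, 0) = 0
t4 = NOT(t3) = NOT 0 = 1
t5 = XOR(t4, in2) = XOR(1, 0) = 1
t6 = NAND(in0, t5) = NAND(1, 1) = 0
t7 = NAND(t6, t2) = NAND(0, 0) = 1
giving t7 = 1 ≠ 0.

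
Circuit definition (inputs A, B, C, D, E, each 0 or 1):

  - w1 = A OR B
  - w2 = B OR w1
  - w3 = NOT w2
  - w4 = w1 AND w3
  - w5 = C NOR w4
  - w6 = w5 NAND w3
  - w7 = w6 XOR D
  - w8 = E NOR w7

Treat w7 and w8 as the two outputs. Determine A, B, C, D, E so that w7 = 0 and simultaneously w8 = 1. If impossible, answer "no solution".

A=1 B=0 C=0 D=1 E=0

Check with A=1 B=0 C=0 D=1 E=0:
w1 = A OR B = 1 OR 0 = 1
w2 = B OR w1 = 0 OR 1 = 1
w3 = NOT w2 = NOT 1 = 0
w4 = w1 AND w3 = 1 AND 0 = 0
w5 = C NOR w4 = 0 NOR 0 = 1
w6 = w5 NAND w3 = 1 NAND 0 = 1
w7 = w6 XOR D = 1 XOR 1 = 0
w8 = E NOR w7 = 0 NOR 0 = 1
So w7 = 0 and w8 = 1.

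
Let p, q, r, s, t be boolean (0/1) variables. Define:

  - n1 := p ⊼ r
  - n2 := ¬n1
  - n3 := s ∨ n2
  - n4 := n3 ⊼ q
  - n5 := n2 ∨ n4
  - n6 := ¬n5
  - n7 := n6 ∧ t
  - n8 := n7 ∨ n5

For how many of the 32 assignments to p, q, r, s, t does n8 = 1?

n8 = n7 ∨ n5 must be 1, so at least one of n7, n5 is 1.
Enumerating the 32 input combinations, 29 give n8 = 1 and 3 give n8 = 0.

29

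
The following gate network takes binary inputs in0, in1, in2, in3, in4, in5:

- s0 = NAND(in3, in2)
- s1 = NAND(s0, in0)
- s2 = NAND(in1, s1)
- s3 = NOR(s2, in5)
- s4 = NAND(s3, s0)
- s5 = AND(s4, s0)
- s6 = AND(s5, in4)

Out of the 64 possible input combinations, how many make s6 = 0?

s6 = AND(s5, in4) must be 0, so at least one of s5, in4 is 0.
Enumerating the 64 input combinations, 43 give s6 = 0 and 21 give s6 = 1.

43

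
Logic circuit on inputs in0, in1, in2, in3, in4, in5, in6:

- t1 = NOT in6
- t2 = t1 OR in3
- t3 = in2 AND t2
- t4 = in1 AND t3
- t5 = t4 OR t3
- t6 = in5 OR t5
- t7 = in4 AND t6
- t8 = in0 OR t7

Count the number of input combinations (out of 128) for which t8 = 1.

86

t8 = in0 OR t7 must be 1, so at least one of in0, t7 is 1.
Enumerating the 128 input combinations, 86 give t8 = 1 and 42 give t8 = 0.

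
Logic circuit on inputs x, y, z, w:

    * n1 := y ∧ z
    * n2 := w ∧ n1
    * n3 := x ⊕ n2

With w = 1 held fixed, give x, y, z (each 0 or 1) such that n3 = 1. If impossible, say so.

x=0, y=1, z=1

Check with w = 1 and x=0, y=1, z=1:
n1 = y ∧ z = 1 ∧ 1 = 1
n2 = w ∧ n1 = 1 ∧ 1 = 1
n3 = x ⊕ n2 = 0 ⊕ 1 = 1
So n3 = 1.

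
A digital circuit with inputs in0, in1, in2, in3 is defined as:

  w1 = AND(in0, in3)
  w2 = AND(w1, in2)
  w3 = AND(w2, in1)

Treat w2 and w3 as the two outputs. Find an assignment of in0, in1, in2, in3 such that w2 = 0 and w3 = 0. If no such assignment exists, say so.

Check with in0=0, in1=0, in2=1, in3=0:
w1 = AND(in0, in3) = AND(0, 0) = 0
w2 = AND(w1, in2) = AND(0, 1) = 0
w3 = AND(w2, in1) = AND(0, 0) = 0
So w2 = 0 and w3 = 0.

in0=0, in1=0, in2=1, in3=0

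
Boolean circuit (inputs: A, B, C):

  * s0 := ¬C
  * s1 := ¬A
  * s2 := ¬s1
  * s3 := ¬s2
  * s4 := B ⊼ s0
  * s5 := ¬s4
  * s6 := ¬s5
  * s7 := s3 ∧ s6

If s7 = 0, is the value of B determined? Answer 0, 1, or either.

either

Both values of B occur among assignments with s7 = 0:
  B=0: A=1, B=0, C=0
  B=1: A=0, B=1, C=0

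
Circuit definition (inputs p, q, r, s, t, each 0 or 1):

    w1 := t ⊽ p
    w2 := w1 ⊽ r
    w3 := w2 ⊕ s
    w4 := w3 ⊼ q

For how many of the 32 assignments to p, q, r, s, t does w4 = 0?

8

w4 = w3 ⊼ q must be 0, so both w3 = 1 and q = 1.
w3 = w2 ⊕ s must be 1, so w2 and s differ.
Enumerating the 32 input combinations, 8 give w4 = 0 and 24 give w4 = 1.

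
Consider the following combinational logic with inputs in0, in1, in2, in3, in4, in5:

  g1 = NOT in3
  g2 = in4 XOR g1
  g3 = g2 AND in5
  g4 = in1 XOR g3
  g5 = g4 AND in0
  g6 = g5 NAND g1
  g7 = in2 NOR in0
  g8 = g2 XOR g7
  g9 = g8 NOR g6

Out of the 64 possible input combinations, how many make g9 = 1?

g9 = g8 NOR g6 must be 1, so both g8 = 0 and g6 = 0.
g8 = g2 XOR g7 must be 0, so g2 and g7 are equal.
g6 = g5 NAND g1 must be 0, so both g5 = 1 and g1 = 1.
Enumerating the 64 input combinations, 4 give g9 = 1 and 60 give g9 = 0.

4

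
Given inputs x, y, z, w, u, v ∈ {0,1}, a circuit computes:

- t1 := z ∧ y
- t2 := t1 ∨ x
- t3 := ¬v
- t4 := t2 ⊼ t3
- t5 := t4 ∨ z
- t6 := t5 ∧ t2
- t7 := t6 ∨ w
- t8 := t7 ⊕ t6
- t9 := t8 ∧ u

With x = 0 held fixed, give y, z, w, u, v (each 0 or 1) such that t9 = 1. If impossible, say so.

t9 = t8 ∧ u must be 1, so both t8 = 1 and u = 1.
t8 = t7 ⊕ t6 must be 1, so t7 and t6 differ.
Check with x = 0 and y=0, z=0, w=1, u=1, v=0:
t1 = z ∧ y = 0 ∧ 0 = 0
t2 = t1 ∨ x = 0 ∨ 0 = 0
t3 = ¬v = ¬0 = 1
t4 = t2 ⊼ t3 = 0 ⊼ 1 = 1
t5 = t4 ∨ z = 1 ∨ 0 = 1
t6 = t5 ∧ t2 = 1 ∧ 0 = 0
t7 = t6 ∨ w = 0 ∨ 1 = 1
t8 = t7 ⊕ t6 = 1 ⊕ 0 = 1
t9 = t8 ∧ u = 1 ∧ 1 = 1
So t9 = 1.

y=0, z=0, w=1, u=1, v=0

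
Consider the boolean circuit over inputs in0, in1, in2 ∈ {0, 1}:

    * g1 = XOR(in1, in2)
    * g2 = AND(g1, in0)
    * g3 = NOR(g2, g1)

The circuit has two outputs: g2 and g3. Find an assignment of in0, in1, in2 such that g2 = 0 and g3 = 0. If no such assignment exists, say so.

Check with in0=0 in1=0 in2=1:
g1 = XOR(in1, in2) = XOR(0, 1) = 1
g2 = AND(g1, in0) = AND(1, 0) = 0
g3 = NOR(g2, g1) = NOR(0, 1) = 0
So g2 = 0 and g3 = 0.

in0=0 in1=0 in2=1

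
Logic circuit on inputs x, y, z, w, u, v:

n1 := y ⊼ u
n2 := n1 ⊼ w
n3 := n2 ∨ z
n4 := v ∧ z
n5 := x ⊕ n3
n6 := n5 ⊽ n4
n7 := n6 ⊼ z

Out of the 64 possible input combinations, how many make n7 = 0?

8

n7 = n6 ⊼ z must be 0, so both n6 = 1 and z = 1.
n6 = n5 ⊽ n4 must be 1, so both n5 = 0 and n4 = 0.
n5 = x ⊕ n3 must be 0, so x and n3 are equal.
Enumerating the 64 input combinations, 8 give n7 = 0 and 56 give n7 = 1.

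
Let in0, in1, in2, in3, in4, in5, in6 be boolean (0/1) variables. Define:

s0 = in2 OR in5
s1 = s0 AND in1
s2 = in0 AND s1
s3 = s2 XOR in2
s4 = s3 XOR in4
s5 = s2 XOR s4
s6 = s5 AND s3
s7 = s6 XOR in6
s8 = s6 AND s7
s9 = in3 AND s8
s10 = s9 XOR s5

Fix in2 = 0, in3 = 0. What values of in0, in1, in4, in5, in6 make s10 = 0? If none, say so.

in0=0, in1=1, in4=0, in5=1, in6=0

s10 = s9 XOR s5 must be 0, so s9 and s5 are equal.
Check with in2 = 0, in3 = 0 and in0=0, in1=1, in4=0, in5=1, in6=0:
s0 = in2 OR in5 = 0 OR 1 = 1
s1 = s0 AND in1 = 1 AND 1 = 1
s2 = in0 AND s1 = 0 AND 1 = 0
s3 = s2 XOR in2 = 0 XOR 0 = 0
s4 = s3 XOR in4 = 0 XOR 0 = 0
s5 = s2 XOR s4 = 0 XOR 0 = 0
s6 = s5 AND s3 = 0 AND 0 = 0
s7 = s6 XOR in6 = 0 XOR 0 = 0
s8 = s6 AND s7 = 0 AND 0 = 0
s9 = in3 AND s8 = 0 AND 0 = 0
s10 = s9 XOR s5 = 0 XOR 0 = 0
So s10 = 0.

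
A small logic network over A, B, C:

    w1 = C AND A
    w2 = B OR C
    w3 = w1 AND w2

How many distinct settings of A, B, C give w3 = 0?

w3 = w1 AND w2 must be 0, so at least one of w1, w2 is 0.
Satisfying assignments:
  A=0, B=0, C=0
  A=0, B=0, C=1
  A=0, B=1, C=0
  A=0, B=1, C=1
  A=1, B=0, C=0
  A=1, B=1, C=0

6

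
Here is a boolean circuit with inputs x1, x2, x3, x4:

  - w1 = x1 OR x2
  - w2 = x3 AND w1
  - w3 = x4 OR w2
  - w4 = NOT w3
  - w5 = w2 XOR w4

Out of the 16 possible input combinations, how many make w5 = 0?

5

w5 = w2 XOR w4 must be 0, so w2 and w4 are equal.
Satisfying assignments:
  x1=0, x2=0, x3=0, x4=1
  x1=0, x2=0, x3=1, x4=1
  x1=0, x2=1, x3=0, x4=1
  x1=1, x2=0, x3=0, x4=1
  x1=1, x2=1, x3=0, x4=1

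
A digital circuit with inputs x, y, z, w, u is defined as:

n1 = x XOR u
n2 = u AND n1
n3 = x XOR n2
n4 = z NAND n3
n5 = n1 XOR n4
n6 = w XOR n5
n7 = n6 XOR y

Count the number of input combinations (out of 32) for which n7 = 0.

n7 = n6 XOR y must be 0, so n6 and y are equal.
Enumerating the 32 input combinations, 16 give n7 = 0 and 16 give n7 = 1.

16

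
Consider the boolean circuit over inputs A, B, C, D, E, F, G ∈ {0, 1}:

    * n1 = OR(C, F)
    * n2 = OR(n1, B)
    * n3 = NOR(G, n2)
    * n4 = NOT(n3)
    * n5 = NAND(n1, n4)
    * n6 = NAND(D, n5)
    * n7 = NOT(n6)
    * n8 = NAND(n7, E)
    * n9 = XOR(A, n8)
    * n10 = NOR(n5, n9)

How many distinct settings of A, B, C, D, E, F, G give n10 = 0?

n10 = NOR(n5, n9) must be 0, so at least one of n5, n9 is 1.
Enumerating the 128 input combinations, 80 give n10 = 0 and 48 give n10 = 1.

80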